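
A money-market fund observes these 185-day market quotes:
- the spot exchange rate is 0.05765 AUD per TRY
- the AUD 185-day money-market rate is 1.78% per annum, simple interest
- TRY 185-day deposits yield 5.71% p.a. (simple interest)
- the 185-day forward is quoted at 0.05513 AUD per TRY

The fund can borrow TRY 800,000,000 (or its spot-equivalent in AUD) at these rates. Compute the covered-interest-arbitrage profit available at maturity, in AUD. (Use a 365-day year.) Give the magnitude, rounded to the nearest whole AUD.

T = 185/365 years.
Invest the TRY and cover forward: 800,000,000 × 1.0289410959 × 0.05513 = AUD 45,380,418.09.
Convert at spot and invest in AUD: 800,000,000 × 0.05765 × 1.0090219178 = AUD 46,536,090.85.
The quoted forward undervalues TRY, so borrow TRY, convert to AUD at spot, deposit the AUD at 1.78%, and buy TRY forward at 0.05513 to cover the loan.
Arbitrage profit = |45,380,418.09 − 46,536,090.85| = AUD 1,155,673.

AUD 1,155,673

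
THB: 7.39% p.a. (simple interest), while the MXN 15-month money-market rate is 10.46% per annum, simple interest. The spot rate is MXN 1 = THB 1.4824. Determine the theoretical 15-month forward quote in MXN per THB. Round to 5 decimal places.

0.69828

T = 15/12 years.
THB growth factor: 1 + 0.0739×15/12 = 1.092375.
MXN growth factor: 1 + 0.1046×15/12 = 1.130750.
CIP: F = S · (grow THB)/(grow MXN) = 1.4824 × 1.092375/1.130750 = 1.432091 THB per MXN.
Quoted the other way: 1/1.432091 = 0.69828 MXN per THB.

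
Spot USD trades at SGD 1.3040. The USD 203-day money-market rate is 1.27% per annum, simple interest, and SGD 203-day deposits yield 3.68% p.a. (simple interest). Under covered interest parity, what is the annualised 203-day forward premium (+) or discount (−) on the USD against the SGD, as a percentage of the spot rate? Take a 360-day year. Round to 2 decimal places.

+2.39%

T = 203/360 years.
No-arbitrage forward: 1.304 × 1.0207511 / 1.0071614 = 1.3215950 SGD/USD.
(F − S)/S ÷ T = (1.3215950 − 1.304)/1.304/(203/360) = 0.023929 → 2.39%.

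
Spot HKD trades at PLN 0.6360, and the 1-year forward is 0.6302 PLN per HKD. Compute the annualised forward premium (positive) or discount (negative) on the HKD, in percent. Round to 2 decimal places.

-0.91%

T = 1 year.
HKD trades forward at -0.91195% vs spot over the period.
×(1/T) gives -0.91% p.a.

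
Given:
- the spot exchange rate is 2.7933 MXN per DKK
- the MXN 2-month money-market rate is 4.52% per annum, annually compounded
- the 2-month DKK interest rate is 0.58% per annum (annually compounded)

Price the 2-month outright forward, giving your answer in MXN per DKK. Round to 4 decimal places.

T = 2/12 years.
Growth of 1 MXN over T: (1 + 0.0452)^(2/12) = 1.0073953.
DKK growth factor: (1 + 0.0058)^(2/12) = 1.0009643.
So F = 2.7933 × 1.0073953 / 1.0009643 = 2.811246 (MXN/DKK).

2.8112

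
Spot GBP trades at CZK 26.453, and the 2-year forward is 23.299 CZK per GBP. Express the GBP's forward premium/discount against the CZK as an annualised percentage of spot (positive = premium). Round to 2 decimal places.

T = 2 years.
(F − S)/S = (23.299 − 26.453)/26.453 = -0.1192303.
Annualise by dividing by T: -0.1192303 / 2 = -0.059615 → -5.96%.

-5.96%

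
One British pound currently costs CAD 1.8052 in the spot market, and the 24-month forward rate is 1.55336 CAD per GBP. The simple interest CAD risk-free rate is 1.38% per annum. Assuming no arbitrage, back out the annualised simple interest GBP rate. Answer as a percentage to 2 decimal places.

9.71%

T = 2 years.
CIP gives F = S · g_CAD/g_GBP, so g_CAD/g_GBP = 1.55336/1.8052 = 0.8604919.
The CAD side grows by 1 + 0.0138×2 = 1.027600.
Hence g_GBP = 1.1942007.
r = (1.1942007 − 1)/2 = 0.097100 → 9.71%.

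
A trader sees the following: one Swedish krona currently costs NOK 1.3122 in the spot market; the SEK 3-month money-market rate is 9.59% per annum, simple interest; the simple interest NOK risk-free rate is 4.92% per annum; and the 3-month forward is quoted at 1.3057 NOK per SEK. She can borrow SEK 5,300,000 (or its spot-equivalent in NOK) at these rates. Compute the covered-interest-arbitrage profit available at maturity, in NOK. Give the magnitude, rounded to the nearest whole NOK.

NOK 45,920

T = 3/12 years.
Route A — deposit SEK, sell forward: 5,300,000 × 1.023975 × 1.3057 = NOK 7,086,122.03.
Route B — convert at spot, deposit NOK: 5,300,000 × 1.3122 × 1.012300 = NOK 7,040,202.32.
The quoted forward overvalues SEK, so borrow NOK, buy SEK at spot, deposit the SEK at 9.59%, and sell the proceeds forward at 1.3057.
The gap between the two covered legs is NOK 45,920.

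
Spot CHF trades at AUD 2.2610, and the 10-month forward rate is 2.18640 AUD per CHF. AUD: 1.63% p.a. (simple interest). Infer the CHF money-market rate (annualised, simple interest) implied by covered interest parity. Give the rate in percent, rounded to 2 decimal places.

T = 10/12 years.
By CIP, F/S equals the AUD-to-CHF growth ratio: 2.1864/2.261 = 0.9670057.
AUD growth factor: 1 + 0.0163×10/12 = 1.0135833.
That pins the CHF growth at 1.0481668.
(1.0481668 − 1)/T = 0.057800, i.e. 5.78%.

5.78%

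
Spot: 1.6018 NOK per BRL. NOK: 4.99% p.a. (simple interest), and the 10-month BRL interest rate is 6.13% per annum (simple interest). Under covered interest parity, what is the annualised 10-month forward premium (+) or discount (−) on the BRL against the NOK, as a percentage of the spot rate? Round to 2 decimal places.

-1.08%

T = 10/12 years.
CIP forward (NOK per BRL) = 1.6018 × 1.0415833/1.0510833 = 1.5873225.
(F − S)/S ÷ T = (1.5873225 − 1.6018)/1.6018/(10/12) = -0.010846 → -1.08%.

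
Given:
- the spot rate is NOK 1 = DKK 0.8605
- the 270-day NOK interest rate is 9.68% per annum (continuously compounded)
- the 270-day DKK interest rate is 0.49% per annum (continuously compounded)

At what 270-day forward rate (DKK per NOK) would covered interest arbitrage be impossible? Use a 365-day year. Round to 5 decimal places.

0.80395

T = 270/365 years.
DKK growth factor: e^(0.0049×270/365) = 1.0036312.
NOK growth factor: e^(0.0968×270/365) = 1.0742315.
CIP: F = S · (grow DKK)/(grow NOK) = 0.8605 × 1.0036312/1.0742315 = 0.8039465 DKK per NOK.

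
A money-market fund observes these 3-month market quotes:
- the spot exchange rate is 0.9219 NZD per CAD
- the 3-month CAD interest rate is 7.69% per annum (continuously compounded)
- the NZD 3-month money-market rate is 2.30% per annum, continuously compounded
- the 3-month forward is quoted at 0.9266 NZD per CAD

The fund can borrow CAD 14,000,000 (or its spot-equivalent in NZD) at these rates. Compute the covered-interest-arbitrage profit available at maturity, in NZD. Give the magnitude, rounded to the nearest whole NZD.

NZD 243,180

T = 3/12 years.
Keep in CAD, deliver into the forward: 14,000,000·1.0194109903·0.9266 = NZD 13,224,207.13.
Swap to NZD now, deposit: 14,000,000·0.9219·1.005766563 = NZD 12,981,026.72.
The quoted forward overvalues CAD, so borrow NZD, buy CAD at spot, deposit the CAD at 7.69%, and sell the proceeds forward at 0.9266.
The gap between the two covered legs is NZD 243,180.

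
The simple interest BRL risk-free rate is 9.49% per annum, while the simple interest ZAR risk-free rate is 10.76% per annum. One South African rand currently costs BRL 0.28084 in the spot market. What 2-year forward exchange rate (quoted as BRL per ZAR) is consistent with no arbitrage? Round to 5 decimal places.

0.27497

T = 2 years.
BRL accumulates by 1 + 0.0949×2 = 1.189800.
ZAR accumulates by 1 + 0.1076×2 = 1.215200.
So F = 0.28084 × 1.189800 / 1.215200 = 0.2749699 (BRL/ZAR).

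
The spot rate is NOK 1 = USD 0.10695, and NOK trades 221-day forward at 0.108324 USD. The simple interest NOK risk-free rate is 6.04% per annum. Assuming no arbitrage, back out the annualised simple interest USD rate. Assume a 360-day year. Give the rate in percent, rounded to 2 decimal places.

T = 221/360 years.
F/S = 0.108324/0.10695 = 1.0128471 = (growth of USD) / (growth of NOK).
The NOK side grows by 1 + 0.0604×221/360 = 1.0370789.
Hence g_USD = 1.0504024.
r = (1.0504024 − 1)/(221/360) = 0.082103 → 8.21%.

8.21%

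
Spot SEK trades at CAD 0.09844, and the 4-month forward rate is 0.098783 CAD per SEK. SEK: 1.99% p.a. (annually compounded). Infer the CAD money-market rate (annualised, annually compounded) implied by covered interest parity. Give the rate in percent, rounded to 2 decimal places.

T = 4/12 years.
F/S = 0.098783/0.09844 = 1.0034844 = (growth of CAD) / (growth of SEK).
The SEK side grows by (1 + 0.0199)^(4/12) = 1.0065898.
Hence g_CAD = 1.0100972.
Annualise: 1.0100972^(12/4) − 1 = 0.030598 = 3.06%.

3.06%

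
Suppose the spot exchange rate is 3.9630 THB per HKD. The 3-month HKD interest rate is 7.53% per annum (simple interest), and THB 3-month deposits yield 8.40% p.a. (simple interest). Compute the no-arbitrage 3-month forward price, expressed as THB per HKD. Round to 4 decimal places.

T = 3/12 years.
Growth of 1 THB over T: 1 + 0.0840×3/12 = 1.021000.
HKD accumulates by 1 + 0.0753×3/12 = 1.018825.
CIP: F = S · (grow THB)/(grow HKD) = 3.963 × 1.021000/1.018825 = 3.971460 THB per HKD.

3.9715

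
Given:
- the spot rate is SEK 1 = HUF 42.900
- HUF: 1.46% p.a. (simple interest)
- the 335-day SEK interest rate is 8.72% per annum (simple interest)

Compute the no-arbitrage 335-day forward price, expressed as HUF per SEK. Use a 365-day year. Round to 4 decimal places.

40.2533

T = 335/365 years.
Growth of 1 HUF over T: 1 + 0.0146×335/365 = 1.013400.
SEK growth factor: 1 + 0.0872×335/365 = 1.08003288.
So F = 42.9 × 1.013400 / 1.08003288 = 40.253275 (HUF/SEK).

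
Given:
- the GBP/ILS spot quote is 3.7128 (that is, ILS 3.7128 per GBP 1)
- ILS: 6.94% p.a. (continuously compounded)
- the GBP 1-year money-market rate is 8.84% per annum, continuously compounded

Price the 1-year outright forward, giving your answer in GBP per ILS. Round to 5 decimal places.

0.27450

T = 1 year.
ILS accumulates by e^(0.0694×1) = 1.0718649.
GBP accumulates by e^(0.0884×1) = 1.092425.
So F = 3.7128 × 1.0718649 / 1.092425 = 3.642923 (ILS/GBP).
Quoted the other way: 1/3.642923 = 0.27450 GBP per ILS.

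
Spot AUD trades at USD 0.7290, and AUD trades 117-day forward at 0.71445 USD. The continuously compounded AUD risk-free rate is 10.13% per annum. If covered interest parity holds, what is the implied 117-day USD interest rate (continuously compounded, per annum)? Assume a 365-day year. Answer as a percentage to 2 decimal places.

T = 117/365 years.
By CIP, F/S equals the USD-to-AUD growth ratio: 0.71445/0.729 = 0.9800412.
AUD growth factor: e^(0.1013×117/365) = 1.0330045.
Hence g_USD = 1.012387.
Take logs: ln 1.012387 / (117/365) = 0.038406, so 3.84%.

3.84%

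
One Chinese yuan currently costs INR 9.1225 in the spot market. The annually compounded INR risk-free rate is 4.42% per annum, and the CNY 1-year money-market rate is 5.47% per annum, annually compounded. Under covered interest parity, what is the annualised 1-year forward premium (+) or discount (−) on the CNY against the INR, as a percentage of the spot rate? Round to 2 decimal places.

T = 1 year.
No-arbitrage forward: 9.1225 × 1.044200 / 1.054700 = 9.0316815 INR/CNY.
(F − S)/S ÷ T = (9.0316815 − 9.1225)/9.1225/1 = -0.009955 → -1.00%.

-1.00%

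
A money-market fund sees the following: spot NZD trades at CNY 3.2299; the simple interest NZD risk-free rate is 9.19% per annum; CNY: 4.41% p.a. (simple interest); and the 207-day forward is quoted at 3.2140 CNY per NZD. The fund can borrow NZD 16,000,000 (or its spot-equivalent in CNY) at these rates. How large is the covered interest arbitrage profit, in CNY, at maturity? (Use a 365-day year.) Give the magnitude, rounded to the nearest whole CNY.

CNY 1,133,265

T = 207/365 years.
Route A — deposit NZD, sell forward: 16,000,000 × 1.0521186301 × 3.2140 = CNY 54,104,148.43.
Route B — convert at spot, deposit CNY: 16,000,000 × 3.2299 × 1.025010137 = CNY 52,970,883.86.
The quoted forward overvalues NZD, so borrow CNY, buy NZD at spot, deposit the NZD at 9.19%, and sell the proceeds forward at 3.2140.
The gap between the two covered legs is CNY 1,133,265.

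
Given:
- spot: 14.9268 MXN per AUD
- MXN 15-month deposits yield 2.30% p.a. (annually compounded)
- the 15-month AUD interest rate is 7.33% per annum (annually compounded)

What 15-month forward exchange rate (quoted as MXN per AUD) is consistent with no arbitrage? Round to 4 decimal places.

14.0576

T = 15/12 years.
Growth of 1 MXN over T: (1 + 0.0230)^(15/12) = 1.02883219.
Growth of 1 AUD over T: (1 + 0.0733)^(15/12) = 1.0924496.
So F = 14.9268 × 1.02883219 / 1.0924496 = 14.057557 (MXN/AUD).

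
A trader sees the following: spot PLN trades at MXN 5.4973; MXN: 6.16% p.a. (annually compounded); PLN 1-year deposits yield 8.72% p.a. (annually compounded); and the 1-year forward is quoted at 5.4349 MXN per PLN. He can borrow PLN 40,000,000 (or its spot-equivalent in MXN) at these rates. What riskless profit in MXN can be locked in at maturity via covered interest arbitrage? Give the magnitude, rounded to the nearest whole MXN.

MXN 2,915,584

T = 1 year.
Route A — deposit PLN, sell forward: 40,000,000 × 1.087200 × 5.4349 = MXN 236,352,931.20.
Route B — convert at spot, deposit MXN: 40,000,000 × 5.4973 × 1.061600 = MXN 233,437,347.20.
The quoted forward overvalues PLN, so borrow MXN, buy PLN at spot, deposit the PLN at 8.72%, and sell the proceeds forward at 5.4349.
The gap between the two covered legs is MXN 2,915,584.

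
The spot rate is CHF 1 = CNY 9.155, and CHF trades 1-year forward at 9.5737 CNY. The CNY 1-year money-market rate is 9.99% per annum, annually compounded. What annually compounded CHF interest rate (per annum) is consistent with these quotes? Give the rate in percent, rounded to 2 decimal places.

T = 1 year.
CIP gives F = S · g_CNY/g_CHF, so g_CNY/g_CHF = 9.5737/9.155 = 1.0457346.
The CNY side grows by (1 + 0.0999)^1 = 1.099900.
So the CHF growth factor = 1.0517965.
r = 1.0517965^(1/1) − 1 = 0.051797 → 5.18%.

5.18%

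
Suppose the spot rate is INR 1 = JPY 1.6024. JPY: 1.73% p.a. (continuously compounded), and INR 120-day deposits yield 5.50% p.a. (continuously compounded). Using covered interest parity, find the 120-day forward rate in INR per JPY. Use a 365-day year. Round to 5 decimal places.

0.63185

T = 120/365 years.
Growth of 1 JPY over T: e^(0.0173×120/365) = 1.0057039.
INR growth factor: e^(0.0550×120/365) = 1.0182467.
So F = 1.6024 × 1.0057039 / 1.0182467 = 1.582662 (JPY/INR).
Invert for INR per JPY: 1 / 1.582662 = 0.63185.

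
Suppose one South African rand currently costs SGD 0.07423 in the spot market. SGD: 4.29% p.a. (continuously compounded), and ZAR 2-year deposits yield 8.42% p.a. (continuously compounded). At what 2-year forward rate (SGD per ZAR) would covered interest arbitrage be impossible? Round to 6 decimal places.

0.068345

T = 2 years.
SGD growth factor: e^(0.0429×2) = 1.0895884.
Growth of 1 ZAR over T: e^(0.0842×2) = 1.1834099.
CIP: F = S · (grow SGD)/(grow ZAR) = 0.07423 × 1.0895884/1.1834099 = 0.06834500 SGD per ZAR.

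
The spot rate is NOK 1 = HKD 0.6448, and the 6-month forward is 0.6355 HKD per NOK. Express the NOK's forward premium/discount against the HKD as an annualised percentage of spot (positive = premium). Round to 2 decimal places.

T = 6/12 years.
NOK trades forward at -1.44231% vs spot over the period.
Per annum: -0.0144231 / (6/12) = -0.028846 = -2.88%.

-2.88%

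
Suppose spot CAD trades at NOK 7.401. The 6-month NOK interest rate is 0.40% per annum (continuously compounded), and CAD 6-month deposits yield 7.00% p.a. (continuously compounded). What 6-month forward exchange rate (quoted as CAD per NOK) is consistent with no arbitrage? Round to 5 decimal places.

0.13965

T = 6/12 years.
NOK accumulates by e^(0.0040×6/12) = 1.002002.
CAD growth factor: e^(0.0700×6/12) = 1.0356197.
Forward (NOK per CAD) = 7.401 × 1.002002 / 1.0356197 = 7.160753.
Quoted the other way: 1/7.160753 = 0.13965 CAD per NOK.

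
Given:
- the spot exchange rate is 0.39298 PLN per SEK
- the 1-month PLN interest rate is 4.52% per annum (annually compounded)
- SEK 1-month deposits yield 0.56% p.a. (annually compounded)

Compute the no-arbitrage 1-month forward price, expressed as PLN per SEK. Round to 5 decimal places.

0.39425

T = 1/12 years.
Growth of 1 PLN over T: (1 + 0.0452)^(1/12) = 1.0036908.
SEK growth factor: (1 + 0.0056)^(1/12) = 1.0004655.
Forward (PLN per SEK) = 0.39298 × 1.0036908 / 1.0004655 = 0.3942469.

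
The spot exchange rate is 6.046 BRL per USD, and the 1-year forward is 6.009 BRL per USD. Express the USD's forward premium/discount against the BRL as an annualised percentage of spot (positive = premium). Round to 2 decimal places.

-0.61%

T = 1 year.
Period premium: (6.009 − 6.046)/6.046 = -0.0061197.
Per annum: -0.0061197 / 1 = -0.006120 = -0.61%.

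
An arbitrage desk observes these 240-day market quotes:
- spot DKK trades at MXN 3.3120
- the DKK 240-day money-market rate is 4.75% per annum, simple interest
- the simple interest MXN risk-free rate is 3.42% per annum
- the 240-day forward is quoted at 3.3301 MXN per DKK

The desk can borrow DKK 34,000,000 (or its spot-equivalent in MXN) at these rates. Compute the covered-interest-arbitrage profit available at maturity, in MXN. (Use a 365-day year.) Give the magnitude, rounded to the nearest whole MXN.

MXN 1,619,401

T = 240/365 years.
Keep in DKK, deliver into the forward: 34,000,000·1.03123287671·3.3301 = MXN 116,759,692.49.
Swap to MXN now, deposit: 34,000,000·3.3120·1.02248767123 = MXN 115,140,291.68.
The quoted forward overvalues DKK, so borrow MXN, buy DKK at spot, deposit the DKK at 4.75%, and sell the proceeds forward at 3.3301.
Arbitrage profit = |116,759,692.49 − 115,140,291.68| = MXN 1,619,401.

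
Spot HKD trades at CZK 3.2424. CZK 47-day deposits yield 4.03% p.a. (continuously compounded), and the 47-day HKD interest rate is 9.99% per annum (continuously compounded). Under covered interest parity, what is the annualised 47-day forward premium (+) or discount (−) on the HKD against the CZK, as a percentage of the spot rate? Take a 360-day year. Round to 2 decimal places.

T = 47/360 years.
CIP forward (CZK per HKD) = 3.2424 × 1.0052753/1.0131279 = 3.2172687.
Annualised premium = (F − S)/S × (1/T) = (3.2172687 − 3.2424)/3.2424 ÷ (47/360) = -5.94%.

-5.94%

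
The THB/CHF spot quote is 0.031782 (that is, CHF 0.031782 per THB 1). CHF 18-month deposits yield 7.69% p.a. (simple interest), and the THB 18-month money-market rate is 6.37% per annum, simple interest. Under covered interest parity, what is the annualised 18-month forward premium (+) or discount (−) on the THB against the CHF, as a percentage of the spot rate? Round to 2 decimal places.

T = 18/12 years.
CIP forward (CHF per THB) = 0.031782 × 1.115350/1.095550 = 0.032356400.
(F − S)/S ÷ T = (0.032356400 − 0.031782)/0.031782/(18/12) = 0.012049 → 1.20%.

+1.20%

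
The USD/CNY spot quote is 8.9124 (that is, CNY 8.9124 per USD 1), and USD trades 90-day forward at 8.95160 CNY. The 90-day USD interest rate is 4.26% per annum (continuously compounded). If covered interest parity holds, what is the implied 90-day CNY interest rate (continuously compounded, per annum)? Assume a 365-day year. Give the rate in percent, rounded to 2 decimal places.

6.04%

T = 90/365 years.
F/S = 8.9516/8.9124 = 1.0043984 = (growth of CNY) / (growth of USD).
USD growth factor: e^(0.0426×90/365) = 1.0105595.
That pins the CNY growth at 1.0150043.
Take logs: ln 1.0150043 / (90/365) = 0.060399, so 6.04%.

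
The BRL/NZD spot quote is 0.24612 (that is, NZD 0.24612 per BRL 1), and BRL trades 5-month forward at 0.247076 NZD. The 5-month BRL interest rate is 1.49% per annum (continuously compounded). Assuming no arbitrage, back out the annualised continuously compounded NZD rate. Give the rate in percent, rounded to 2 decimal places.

2.42%

T = 5/12 years.
F/S = 0.247076/0.24612 = 1.0038843 = (growth of NZD) / (growth of BRL).
The BRL side grows by e^(0.0149×5/12) = 1.0062276.
That pins the NZD growth at 1.0101361.
r = ln(1.0101361)/(5/12) = 0.024204 → 2.42%.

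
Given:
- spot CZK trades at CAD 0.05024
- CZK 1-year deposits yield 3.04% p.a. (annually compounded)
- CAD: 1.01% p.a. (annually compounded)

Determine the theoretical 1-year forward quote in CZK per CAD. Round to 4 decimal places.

20.3045

T = 1 year.
CAD growth factor: (1 + 0.0101)^1 = 1.010100.
CZK accumulates by (1 + 0.0304)^1 = 1.030400.
CIP: F = S · (grow CAD)/(grow CZK) = 0.05024 × 1.010100/1.030400 = 0.049250217 CAD per CZK.
Invert for CZK per CAD: 1 / 0.049250217 = 20.3045.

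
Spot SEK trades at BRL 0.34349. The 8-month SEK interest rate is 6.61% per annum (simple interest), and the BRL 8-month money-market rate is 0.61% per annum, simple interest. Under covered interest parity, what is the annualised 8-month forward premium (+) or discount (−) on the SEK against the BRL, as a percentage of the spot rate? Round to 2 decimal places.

-5.75%

T = 8/12 years.
CIP forward (BRL per SEK) = 0.34349 × 1.0040667/1.0440667 = 0.33033030.
Annualised premium = (F − S)/S × (1/T) = (0.33033030 − 0.34349)/0.34349 ÷ (8/12) = -5.75%.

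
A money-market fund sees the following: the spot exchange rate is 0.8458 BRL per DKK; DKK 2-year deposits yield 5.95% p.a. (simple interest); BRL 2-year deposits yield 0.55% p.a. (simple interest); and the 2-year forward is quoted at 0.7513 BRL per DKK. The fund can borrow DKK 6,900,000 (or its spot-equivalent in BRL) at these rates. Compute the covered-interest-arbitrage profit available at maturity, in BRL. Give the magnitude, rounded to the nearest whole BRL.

T = 2 years.
Invest the DKK and cover forward: 6,900,000 × 1.119000 × 0.7513 = BRL 5,800,862.43.
Convert at spot and invest in BRL: 6,900,000 × 0.8458 × 1.011000 = BRL 5,900,216.22.
The quoted forward undervalues DKK, so borrow DKK, convert to BRL at spot, deposit the BRL at 0.55%, and buy DKK forward at 0.7513 to cover the loan.
Profit = 5,900,216.22 − 5,800,862.43 = BRL 99,354.

BRL 99,354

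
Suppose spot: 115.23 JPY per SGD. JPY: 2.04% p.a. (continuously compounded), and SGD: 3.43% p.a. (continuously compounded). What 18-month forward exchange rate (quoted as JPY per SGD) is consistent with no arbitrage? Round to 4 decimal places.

112.8523

T = 18/12 years.
JPY growth factor: e^(0.0204×18/12) = 1.031072992.
Growth of 1 SGD over T: e^(0.0343×18/12) = 1.052796545.
Forward (JPY per SGD) = 115.23 × 1.031072992 / 1.052796545 = 112.852328.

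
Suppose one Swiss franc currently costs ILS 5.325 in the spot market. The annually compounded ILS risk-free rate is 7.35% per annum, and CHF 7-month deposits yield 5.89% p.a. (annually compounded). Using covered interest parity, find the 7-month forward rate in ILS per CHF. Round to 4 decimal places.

5.3677

T = 7/12 years.
ILS accumulates by (1 + 0.0735)^(7/12) = 1.0422403.
CHF growth factor: (1 + 0.0589)^(7/12) = 1.0339481.
So F = 5.325 × 1.0422403 / 1.0339481 = 5.367706 (ILS/CHF).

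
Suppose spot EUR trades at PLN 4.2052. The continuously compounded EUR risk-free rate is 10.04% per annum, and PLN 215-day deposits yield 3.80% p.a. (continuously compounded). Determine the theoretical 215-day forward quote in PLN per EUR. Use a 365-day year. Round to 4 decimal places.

4.0534

T = 215/365 years.
Growth of 1 PLN over T: e^(0.0380×215/365) = 1.022636.
Growth of 1 EUR over T: e^(0.1004×215/365) = 1.0609235.
CIP: F = S · (grow PLN)/(grow EUR) = 4.2052 × 1.022636/1.0609235 = 4.053439 PLN per EUR.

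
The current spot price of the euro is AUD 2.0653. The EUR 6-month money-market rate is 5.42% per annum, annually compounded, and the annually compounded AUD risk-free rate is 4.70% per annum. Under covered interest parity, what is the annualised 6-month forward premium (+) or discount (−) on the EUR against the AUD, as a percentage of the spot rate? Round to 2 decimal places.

T = 6/12 years.
No-arbitrage forward: 2.0653 × 1.0232302 / 1.0267424 = 2.0582352 AUD/EUR.
(F − S)/S ÷ T = (2.0582352 − 2.0653)/2.0653/(6/12) = -0.006841 → -0.68%.

-0.68%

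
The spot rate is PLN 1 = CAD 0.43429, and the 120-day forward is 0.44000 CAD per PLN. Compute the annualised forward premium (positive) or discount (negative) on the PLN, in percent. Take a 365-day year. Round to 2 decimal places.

+4.00%

T = 120/365 years.
Period premium: (0.44000 − 0.43429)/0.43429 = 0.0131479.
Per annum: 0.0131479 / (120/365) = 0.039992 = 4.00%.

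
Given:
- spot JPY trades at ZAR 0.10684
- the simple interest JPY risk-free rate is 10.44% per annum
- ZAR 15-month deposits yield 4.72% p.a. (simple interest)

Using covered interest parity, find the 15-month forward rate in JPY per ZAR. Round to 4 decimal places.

T = 15/12 years.
Growth of 1 ZAR over T: 1 + 0.0472×15/12 = 1.059000.
JPY growth factor: 1 + 0.1044×15/12 = 1.130500.
CIP: F = S · (grow ZAR)/(grow JPY) = 0.10684 × 1.059000/1.130500 = 0.1000828 ZAR per JPY.
Invert for JPY per ZAR: 1 / 0.1000828 = 9.9917.

9.9917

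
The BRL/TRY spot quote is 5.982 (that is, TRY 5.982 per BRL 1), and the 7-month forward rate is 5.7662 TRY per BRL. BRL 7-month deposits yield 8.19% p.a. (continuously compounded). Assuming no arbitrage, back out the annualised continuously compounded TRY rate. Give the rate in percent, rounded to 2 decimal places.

T = 7/12 years.
By CIP, F/S equals the TRY-to-BRL growth ratio: 5.7662/5.982 = 0.9639251.
BRL growth factor: e^(0.0819×7/12) = 1.0489346.
So the TRY growth factor = 1.0110944.
Take logs: ln 1.0110944 / (7/12) = 0.018914, so 1.89%.

1.89%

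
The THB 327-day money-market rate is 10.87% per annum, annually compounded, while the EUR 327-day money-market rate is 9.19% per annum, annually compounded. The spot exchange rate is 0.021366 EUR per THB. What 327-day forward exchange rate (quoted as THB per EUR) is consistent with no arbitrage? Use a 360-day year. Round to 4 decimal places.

47.4570

T = 327/360 years.
EUR growth factor: (1 + 0.0919)^(327/360) = 1.08313545.
THB growth factor: (1 + 0.1087)^(327/360) = 1.09826234.
CIP: F = S · (grow EUR)/(grow THB) = 0.021366 × 1.08313545/1.09826234 = 0.021071716 EUR per THB.
Invert for THB per EUR: 1 / 0.021071716 = 47.4570.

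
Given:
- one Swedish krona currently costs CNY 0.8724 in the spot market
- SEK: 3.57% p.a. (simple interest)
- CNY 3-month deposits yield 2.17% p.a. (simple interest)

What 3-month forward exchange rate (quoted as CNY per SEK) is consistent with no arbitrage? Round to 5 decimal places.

0.86937

T = 3/12 years.
CNY growth factor: 1 + 0.0217×3/12 = 1.005425.
SEK accumulates by 1 + 0.0357×3/12 = 1.008925.
So F = 0.8724 × 1.005425 / 1.008925 = 0.8693736 (CNY/SEK).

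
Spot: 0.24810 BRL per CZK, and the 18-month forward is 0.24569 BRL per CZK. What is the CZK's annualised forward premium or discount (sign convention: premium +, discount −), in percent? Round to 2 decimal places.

-0.65%

T = 18/12 years.
Period premium: (0.24569 − 0.2481)/0.2481 = -0.0097138.
Per annum: -0.0097138 / (18/12) = -0.006476 = -0.65%.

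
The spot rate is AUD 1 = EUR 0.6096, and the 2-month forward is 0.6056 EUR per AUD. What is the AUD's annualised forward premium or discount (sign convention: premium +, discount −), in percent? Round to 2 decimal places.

-3.94%

T = 2/12 years.
Period premium: (0.6056 − 0.6096)/0.6096 = -0.0065617.
Annualise by dividing by T: -0.0065617 / (2/12) = -0.039370 → -3.94%.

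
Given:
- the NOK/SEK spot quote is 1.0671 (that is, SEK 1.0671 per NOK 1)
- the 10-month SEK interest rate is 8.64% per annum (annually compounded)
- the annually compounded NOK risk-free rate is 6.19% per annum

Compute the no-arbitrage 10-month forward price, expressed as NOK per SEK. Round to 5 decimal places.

T = 10/12 years.
SEK accumulates by (1 + 0.0864)^(10/12) = 1.0714982.
NOK accumulates by (1 + 0.0619)^(10/12) = 1.0513234.
So F = 1.0671 × 1.0714982 / 1.0513234 = 1.087578 (SEK/NOK).
Quoted the other way: 1/1.087578 = 0.91947 NOK per SEK.

0.91947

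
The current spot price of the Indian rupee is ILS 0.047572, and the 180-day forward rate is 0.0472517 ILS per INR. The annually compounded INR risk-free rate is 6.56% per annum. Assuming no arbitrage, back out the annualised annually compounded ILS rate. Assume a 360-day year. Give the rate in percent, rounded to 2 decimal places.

5.13%

T = 180/360 years.
F/S = 0.0472517/0.047572 = 0.9932670 = (growth of ILS) / (growth of INR).
The INR side grows by (1 + 0.0656)^(180/360) = 1.032279.
Hence g_ILS = 1.0253287.
r = 1.0253287^(360/180) − 1 = 0.051299 → 5.13%.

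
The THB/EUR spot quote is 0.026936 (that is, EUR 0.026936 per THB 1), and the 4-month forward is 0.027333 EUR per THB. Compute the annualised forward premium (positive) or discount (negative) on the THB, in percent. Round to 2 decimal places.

T = 4/12 years.
THB trades forward at +1.47386% vs spot over the period.
×(1/T) gives 4.42% p.a.

+4.42%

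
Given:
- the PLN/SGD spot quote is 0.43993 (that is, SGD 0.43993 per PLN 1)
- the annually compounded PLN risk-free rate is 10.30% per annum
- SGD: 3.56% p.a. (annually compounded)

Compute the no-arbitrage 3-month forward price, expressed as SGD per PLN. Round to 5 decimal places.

T = 3/12 years.
Growth of 1 SGD over T: (1 + 0.0356)^(3/12) = 1.0087836.
PLN accumulates by (1 + 0.1030)^(3/12) = 1.0248112.
So F = 0.43993 × 1.0087836 / 1.0248112 = 0.4330497 (SGD/PLN).

0.43305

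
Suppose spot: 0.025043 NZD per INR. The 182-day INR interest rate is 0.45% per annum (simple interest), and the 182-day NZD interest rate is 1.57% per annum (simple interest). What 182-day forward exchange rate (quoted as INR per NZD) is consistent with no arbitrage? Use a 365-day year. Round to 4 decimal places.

T = 182/365 years.
NZD growth factor: 1 + 0.0157×182/365 = 1.00782849.
INR growth factor: 1 + 0.0045×182/365 = 1.00224384.
CIP: F = S · (grow NZD)/(grow INR) = 0.025043 × 1.00782849/1.00224384 = 0.025182543 NZD per INR.
Quoted the other way: 1/0.025182543 = 39.7100 INR per NZD.

39.7100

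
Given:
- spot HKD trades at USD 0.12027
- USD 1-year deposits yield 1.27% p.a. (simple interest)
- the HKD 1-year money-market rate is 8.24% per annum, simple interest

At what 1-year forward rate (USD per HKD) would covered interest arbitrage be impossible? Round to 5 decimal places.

T = 1 year.
USD accumulates by 1 + 0.0127×1 = 1.012700.
HKD growth factor: 1 + 0.0824×1 = 1.082400.
So F = 0.12027 × 1.012700 / 1.082400 = 0.1125253 (USD/HKD).

0.11253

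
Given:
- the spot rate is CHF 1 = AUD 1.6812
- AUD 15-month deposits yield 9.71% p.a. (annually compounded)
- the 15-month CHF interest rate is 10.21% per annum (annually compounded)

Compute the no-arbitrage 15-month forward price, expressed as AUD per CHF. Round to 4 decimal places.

1.6717

T = 15/12 years.
Growth of 1 AUD over T: (1 + 0.0971)^(15/12) = 1.1228139.
CHF accumulates by (1 + 0.1021)^(15/12) = 1.129214.
Forward (AUD per CHF) = 1.6812 × 1.1228139 / 1.129214 = 1.671671.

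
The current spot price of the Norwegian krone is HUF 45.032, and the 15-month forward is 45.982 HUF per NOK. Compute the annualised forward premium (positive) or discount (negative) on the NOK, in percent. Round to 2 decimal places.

T = 15/12 years.
(F − S)/S = (45.982 − 45.032)/45.032 = 0.0210961.
Per annum: 0.0210961 / (15/12) = 0.016877 = 1.69%.

+1.69%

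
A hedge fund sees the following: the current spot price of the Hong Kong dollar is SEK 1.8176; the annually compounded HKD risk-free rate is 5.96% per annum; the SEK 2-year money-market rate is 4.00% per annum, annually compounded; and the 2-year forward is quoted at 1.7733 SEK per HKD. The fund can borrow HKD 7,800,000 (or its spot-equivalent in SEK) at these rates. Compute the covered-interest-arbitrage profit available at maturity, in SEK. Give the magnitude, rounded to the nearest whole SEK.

T = 2 years.
Keep in HKD, deliver into the forward: 7,800,000·1.12275216·1.7733 = SEK 15,529,615.96.
Swap to SEK now, deposit: 7,800,000·1.8176·1.081600 = SEK 15,334,146.05.
The quoted forward overvalues HKD, so borrow SEK, buy HKD at spot, deposit the HKD at 5.96%, and sell the proceeds forward at 1.7733.
Arbitrage profit = |15,529,615.96 − 15,334,146.05| = SEK 195,470.

SEK 195,470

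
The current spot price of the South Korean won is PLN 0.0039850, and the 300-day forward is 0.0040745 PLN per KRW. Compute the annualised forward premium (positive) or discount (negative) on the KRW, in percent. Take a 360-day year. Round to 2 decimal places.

+2.70%

T = 300/360 years.
(F − S)/S = (0.0040745 − 0.003985)/0.003985 = 0.0224592.
Annualise by dividing by T: 0.0224592 / (300/360) = 0.026951 → 2.70%.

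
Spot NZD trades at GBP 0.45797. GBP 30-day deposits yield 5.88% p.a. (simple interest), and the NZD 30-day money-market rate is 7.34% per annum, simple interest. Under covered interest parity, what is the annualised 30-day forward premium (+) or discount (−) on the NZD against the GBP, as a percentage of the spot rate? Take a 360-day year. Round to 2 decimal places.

T = 30/360 years.
F = S · g_GBP/g_NZD = 0.45797 × 1.004900/1.0061167 = 0.45741618.
(F − S)/S ÷ T = (0.45741618 − 0.45797)/0.45797/(30/360) = -0.014512 → -1.45%.

-1.45%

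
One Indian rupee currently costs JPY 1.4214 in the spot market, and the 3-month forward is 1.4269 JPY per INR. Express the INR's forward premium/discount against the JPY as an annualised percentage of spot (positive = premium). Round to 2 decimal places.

+1.55%

T = 3/12 years.
Period premium: (1.4269 − 1.4214)/1.4214 = 0.0038694.
Annualise by dividing by T: 0.0038694 / (3/12) = 0.015478 → 1.55%.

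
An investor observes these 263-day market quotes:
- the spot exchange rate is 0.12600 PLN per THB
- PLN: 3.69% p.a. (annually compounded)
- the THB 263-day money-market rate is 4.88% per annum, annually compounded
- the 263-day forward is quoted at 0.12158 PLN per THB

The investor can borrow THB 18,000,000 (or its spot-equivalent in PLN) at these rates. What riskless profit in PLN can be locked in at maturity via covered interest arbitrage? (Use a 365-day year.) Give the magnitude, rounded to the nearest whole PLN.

PLN 63,118

T = 263/365 years.
Keep in THB, deliver into the forward: 18,000,000·1.034927834·0.12158 = PLN 2,264,877.47.
Swap to PLN now, deposit: 18,000,000·0.12600·1.026453246 = PLN 2,327,995.96.
The quoted forward undervalues THB, so borrow THB, convert to PLN at spot, deposit the PLN at 3.69%, and buy THB forward at 0.12158 to cover the loan.
Arbitrage profit = |2,264,877.47 − 2,327,995.96| = PLN 63,118.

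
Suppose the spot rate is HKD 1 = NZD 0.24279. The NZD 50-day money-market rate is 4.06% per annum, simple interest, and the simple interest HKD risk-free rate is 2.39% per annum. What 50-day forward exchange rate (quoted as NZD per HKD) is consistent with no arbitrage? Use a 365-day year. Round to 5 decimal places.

0.24334

T = 50/365 years.
Growth of 1 NZD over T: 1 + 0.0406×50/365 = 1.0055616.
HKD accumulates by 1 + 0.0239×50/365 = 1.003274.
Forward (NZD per HKD) = 0.24279 × 1.0055616 / 1.003274 = 0.2433436.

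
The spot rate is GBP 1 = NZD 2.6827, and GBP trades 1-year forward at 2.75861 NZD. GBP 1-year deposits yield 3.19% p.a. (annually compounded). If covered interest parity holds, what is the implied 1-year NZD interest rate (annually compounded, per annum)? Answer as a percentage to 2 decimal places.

T = 1 year.
F/S = 2.75861/2.6827 = 1.0282961 = (growth of NZD) / (growth of GBP).
GBP growth factor: (1 + 0.0319)^1 = 1.031900.
Hence g_NZD = 1.0610987.
r = 1.0610987^(1/1) − 1 = 0.061099 → 6.11%.

6.11%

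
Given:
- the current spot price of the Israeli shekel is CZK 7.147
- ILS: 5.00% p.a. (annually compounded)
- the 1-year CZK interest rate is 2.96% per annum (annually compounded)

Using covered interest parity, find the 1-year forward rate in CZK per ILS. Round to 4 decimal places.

T = 1 year.
Growth of 1 CZK over T: (1 + 0.0296)^1 = 1.029600.
ILS growth factor: (1 + 0.0500)^1 = 1.050000.
CIP: F = S · (grow CZK)/(grow ILS) = 7.147 × 1.029600/1.050000 = 7.008144 CZK per ILS.

7.0081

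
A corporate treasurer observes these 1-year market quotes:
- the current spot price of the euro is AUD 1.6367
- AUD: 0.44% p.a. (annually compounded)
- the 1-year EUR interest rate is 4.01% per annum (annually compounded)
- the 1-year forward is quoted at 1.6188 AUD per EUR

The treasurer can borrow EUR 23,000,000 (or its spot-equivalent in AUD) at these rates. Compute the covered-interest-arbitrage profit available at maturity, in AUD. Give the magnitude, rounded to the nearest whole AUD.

T = 1 year.
Keep in EUR, deliver into the forward: 23,000,000·1.040100·1.6188 = AUD 38,725,419.24.
Swap to AUD now, deposit: 23,000,000·1.6367·1.004400 = AUD 37,809,734.04.
The quoted forward overvalues EUR, so borrow AUD, buy EUR at spot, deposit the EUR at 4.01%, and sell the proceeds forward at 1.6188.
Arbitrage profit = |38,725,419.24 − 37,809,734.04| = AUD 915,685.

AUD 915,685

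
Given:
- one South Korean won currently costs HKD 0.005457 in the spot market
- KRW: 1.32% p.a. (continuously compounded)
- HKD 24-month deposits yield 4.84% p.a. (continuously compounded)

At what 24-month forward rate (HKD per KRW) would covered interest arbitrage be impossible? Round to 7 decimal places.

0.0058550

T = 2 years.
Growth of 1 HKD over T: e^(0.0484×2) = 1.101640.
KRW accumulates by e^(0.0132×2) = 1.0267516.
Forward (HKD per KRW) = 0.005457 × 1.101640 / 1.0267516 = 0.005855018.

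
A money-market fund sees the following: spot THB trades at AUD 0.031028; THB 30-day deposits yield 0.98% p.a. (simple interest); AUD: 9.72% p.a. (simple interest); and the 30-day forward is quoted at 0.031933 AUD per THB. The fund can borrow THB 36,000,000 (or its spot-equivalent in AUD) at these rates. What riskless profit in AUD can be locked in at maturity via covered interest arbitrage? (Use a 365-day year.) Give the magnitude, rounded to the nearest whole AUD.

AUD 24,582

T = 30/365 years.
Route A — deposit THB, sell forward: 36,000,000 × 1.000805479 × 0.031933 = AUD 1,150,513.97.
Route B — convert at spot, deposit AUD: 36,000,000 × 0.031028 × 1.007989041 = AUD 1,125,931.82.
The quoted forward overvalues THB, so borrow AUD, buy THB at spot, deposit the THB at 0.98%, and sell the proceeds forward at 0.031933.
Profit = 1,150,513.97 − 1,125,931.82 = AUD 24,582.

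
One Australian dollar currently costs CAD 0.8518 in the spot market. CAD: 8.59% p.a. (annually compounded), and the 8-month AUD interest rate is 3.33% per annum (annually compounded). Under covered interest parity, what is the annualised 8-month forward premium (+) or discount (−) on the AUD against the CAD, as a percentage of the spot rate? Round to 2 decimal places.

T = 8/12 years.
F = S · g_CAD/g_AUD = 0.8518 × 1.0564766/1.0220786 = 0.8804673.
(F − S)/S ÷ T = (0.8804673 − 0.8518)/0.8518/(8/12) = 0.050482 → 5.05%.

+5.05%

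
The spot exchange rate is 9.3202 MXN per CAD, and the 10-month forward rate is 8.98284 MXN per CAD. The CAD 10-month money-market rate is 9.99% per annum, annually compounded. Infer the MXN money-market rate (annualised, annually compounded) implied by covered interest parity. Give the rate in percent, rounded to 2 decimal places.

T = 10/12 years.
F/S = 8.98284/9.3202 = 0.9638034 = (growth of MXN) / (growth of CAD).
The CAD side grows by (1 + 0.0999)^(10/12) = 1.0825825.
Hence g_MXN = 1.0433967.
Annualise: 1.0433967^(12/10) − 1 = 0.052299 = 5.23%.

5.23%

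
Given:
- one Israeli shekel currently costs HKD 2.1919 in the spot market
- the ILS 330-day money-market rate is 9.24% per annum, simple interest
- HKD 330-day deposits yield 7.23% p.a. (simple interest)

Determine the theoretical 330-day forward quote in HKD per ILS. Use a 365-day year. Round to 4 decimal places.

2.1551

T = 330/365 years.
HKD growth factor: 1 + 0.0723×330/365 = 1.0653671.
Growth of 1 ILS over T: 1 + 0.0924×330/365 = 1.0835397.
Forward (HKD per ILS) = 2.1919 × 1.0653671 / 1.0835397 = 2.155139.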